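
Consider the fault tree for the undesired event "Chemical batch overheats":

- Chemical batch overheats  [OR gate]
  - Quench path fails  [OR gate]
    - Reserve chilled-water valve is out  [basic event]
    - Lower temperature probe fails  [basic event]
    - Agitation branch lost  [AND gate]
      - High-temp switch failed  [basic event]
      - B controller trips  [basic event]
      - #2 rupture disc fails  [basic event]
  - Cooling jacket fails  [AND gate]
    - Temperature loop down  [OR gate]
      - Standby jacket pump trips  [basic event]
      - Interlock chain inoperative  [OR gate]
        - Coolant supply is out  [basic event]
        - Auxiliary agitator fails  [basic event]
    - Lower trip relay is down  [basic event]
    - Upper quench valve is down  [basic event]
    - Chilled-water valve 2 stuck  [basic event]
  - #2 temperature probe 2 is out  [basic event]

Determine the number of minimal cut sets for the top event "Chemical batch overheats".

Agitation branch lost [AND]: one cut set from each child combined → 1 × 1 × 1 = 1 cut set(s).
Quench path fails [OR]: union of children's cut sets → 3 cut set(s).
Interlock chain inoperative [OR]: union of children's cut sets → 2 cut set(s).
Temperature loop down [OR]: union of children's cut sets → 3 cut set(s).
Cooling jacket fails [AND]: one cut set from each child combined → 3 × 1 × 1 × 1 = 3 cut set(s).
Chemical batch overheats [OR]: union of children's cut sets → 7 cut set(s).
Minimal cut sets: {Reserve chilled-water valve is out}; {Lower temperature probe fails}; {#2 rupture disc fails, B controller trips, High-temp switch failed}; {Chilled-water valve 2 stuck, Lower trip relay is down, Standby jacket pump trips, Upper quench valve is down}; {Chilled-water valve 2 stuck, Coolant supply is out, Lower trip relay is down, Upper quench valve is down}; {Auxiliary agitator fails, Chilled-water valve 2 stuck, Lower trip relay is down, Upper quench valve is down}; {#2 temperature probe 2 is out}.

7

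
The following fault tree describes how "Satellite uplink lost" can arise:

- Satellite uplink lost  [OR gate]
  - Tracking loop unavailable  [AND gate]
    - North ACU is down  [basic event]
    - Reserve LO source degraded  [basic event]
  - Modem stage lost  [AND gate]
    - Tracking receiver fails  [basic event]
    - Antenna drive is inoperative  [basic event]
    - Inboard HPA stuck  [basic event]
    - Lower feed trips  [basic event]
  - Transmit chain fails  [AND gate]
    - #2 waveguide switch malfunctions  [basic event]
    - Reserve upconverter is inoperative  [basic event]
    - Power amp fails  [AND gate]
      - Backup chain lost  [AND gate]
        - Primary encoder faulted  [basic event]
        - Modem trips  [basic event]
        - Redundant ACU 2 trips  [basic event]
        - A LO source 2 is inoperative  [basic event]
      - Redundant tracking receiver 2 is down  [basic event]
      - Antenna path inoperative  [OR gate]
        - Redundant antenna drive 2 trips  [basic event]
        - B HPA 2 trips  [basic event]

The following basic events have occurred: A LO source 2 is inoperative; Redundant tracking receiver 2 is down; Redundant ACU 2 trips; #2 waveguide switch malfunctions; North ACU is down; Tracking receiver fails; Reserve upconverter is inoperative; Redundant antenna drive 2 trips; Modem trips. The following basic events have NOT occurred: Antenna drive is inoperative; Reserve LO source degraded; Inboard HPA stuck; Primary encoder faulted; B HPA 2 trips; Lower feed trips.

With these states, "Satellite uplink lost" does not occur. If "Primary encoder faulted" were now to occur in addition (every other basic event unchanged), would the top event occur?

Counterfactual: set "Primary encoder faulted" to occurred.
Tracking loop unavailable [AND]: North ACU is down=occurs, Reserve LO source degraded=not → not all inputs occur → does not occur.
Modem stage lost [AND]: Tracking receiver fails=occurs, Antenna drive is inoperative=not, Inboard HPA stuck=not, Lower feed trips=not → not all inputs occur → does not occur.
Backup chain lost [AND]: Primary encoder faulted=occurs, Modem trips=occurs, Redundant ACU 2 trips=occurs, A LO source 2 is inoperative=occurs → all inputs occur → occurs.
Antenna path inoperative [OR]: Redundant antenna drive 2 trips=occurs, B HPA 2 trips=not → at least one input occurs → occurs.
Power amp fails [AND]: Backup chain lost=occurs, Redundant tracking receiver 2 is down=occurs, Antenna path inoperative=occurs → all inputs occur → occurs.
Transmit chain fails [AND]: #2 waveguide switch malfunctions=occurs, Reserve upconverter is inoperative=occurs, Power amp fails=occurs → all inputs occur → occurs.
Satellite uplink lost [OR]: Tracking loop unavailable=not, Modem stage lost=not, Transmit chain fails=occurs → at least one input occurs → occurs.

Yes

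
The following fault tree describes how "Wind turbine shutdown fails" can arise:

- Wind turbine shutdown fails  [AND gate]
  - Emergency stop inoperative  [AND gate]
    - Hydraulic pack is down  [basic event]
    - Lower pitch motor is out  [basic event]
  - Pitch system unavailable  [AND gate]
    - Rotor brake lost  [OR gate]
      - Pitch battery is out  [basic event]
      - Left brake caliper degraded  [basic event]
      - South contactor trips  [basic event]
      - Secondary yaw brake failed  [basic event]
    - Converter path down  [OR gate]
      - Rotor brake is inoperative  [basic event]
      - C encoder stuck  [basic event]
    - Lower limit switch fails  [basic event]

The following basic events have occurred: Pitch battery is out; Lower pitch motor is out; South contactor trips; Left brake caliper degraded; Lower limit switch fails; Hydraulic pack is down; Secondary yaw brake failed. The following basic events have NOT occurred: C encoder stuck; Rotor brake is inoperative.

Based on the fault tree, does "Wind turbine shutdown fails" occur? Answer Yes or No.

No

Emergency stop inoperative [AND]: Hydraulic pack is down=occurs, Lower pitch motor is out=occurs → all inputs occur → occurs.
Rotor brake lost [OR]: Pitch battery is out=occurs, Left brake caliper degraded=occurs, South contactor trips=occurs, Secondary yaw brake failed=occurs → at least one input occurs → occurs.
Converter path down [OR]: Rotor brake is inoperative=not, C encoder stuck=not → no input occurs → does not occur.
Pitch system unavailable [AND]: Rotor brake lost=occurs, Converter path down=not, Lower limit switch fails=occurs → not all inputs occur → does not occur.
Wind turbine shutdown fails [AND]: Emergency stop inoperative=occurs, Pitch system unavailable=not → not all inputs occur → does not occur.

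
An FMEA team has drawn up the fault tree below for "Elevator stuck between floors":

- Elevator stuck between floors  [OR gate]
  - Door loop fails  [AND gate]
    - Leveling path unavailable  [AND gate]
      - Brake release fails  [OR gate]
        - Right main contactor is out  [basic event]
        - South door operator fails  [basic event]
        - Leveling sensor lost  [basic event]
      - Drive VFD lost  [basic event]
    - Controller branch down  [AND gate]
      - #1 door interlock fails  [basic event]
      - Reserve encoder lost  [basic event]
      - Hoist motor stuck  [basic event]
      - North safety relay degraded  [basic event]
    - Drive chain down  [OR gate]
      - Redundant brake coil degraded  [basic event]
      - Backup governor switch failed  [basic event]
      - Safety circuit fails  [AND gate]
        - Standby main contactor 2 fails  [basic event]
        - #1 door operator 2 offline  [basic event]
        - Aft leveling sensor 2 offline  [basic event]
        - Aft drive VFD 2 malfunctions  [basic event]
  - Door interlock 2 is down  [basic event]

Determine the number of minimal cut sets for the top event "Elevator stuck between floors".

Brake release fails [OR]: union of children's cut sets → 3 cut set(s).
Leveling path unavailable [AND]: one cut set from each child combined → 3 × 1 = 3 cut set(s).
Controller branch down [AND]: one cut set from each child combined → 1 × 1 × 1 × 1 = 1 cut set(s).
Safety circuit fails [AND]: one cut set from each child combined → 1 × 1 × 1 × 1 = 1 cut set(s).
Drive chain down [OR]: union of children's cut sets → 3 cut set(s).
Door loop fails [AND]: one cut set from each child combined → 3 × 1 × 3 = 9 cut set(s).
Elevator stuck between floors [OR]: union of children's cut sets → 10 cut set(s).
Minimal cut sets: {#1 door interlock fails, Drive VFD lost, Hoist motor stuck, North safety relay degraded, Redundant brake coil degraded, Reserve encoder lost, Right main contactor is out}; {#1 door interlock fails, Backup governor switch failed, Drive VFD lost, Hoist motor stuck, North safety relay degraded, Reserve encoder lost, Right main contactor is out}; {#1 door interlock fails, #1 door operator 2 offline, Aft drive VFD 2 malfunctions, Aft leveling sensor 2 offline, Drive VFD lost, Hoist motor stuck, North safety relay degraded, Reserve encoder lost, Right main contactor is out, Standby main contactor 2 fails}; {#1 door interlock fails, Drive VFD lost, Hoist motor stuck, North safety relay degraded, Redundant brake coil degraded, Reserve encoder lost, South door operator fails}; {#1 door interlock fails, Backup governor switch failed, Drive VFD lost, Hoist motor stuck, North safety relay degraded, Reserve encoder lost, South door operator fails}; {#1 door interlock fails, #1 door operator 2 offline, Aft drive VFD 2 malfunctions, Aft leveling sensor 2 offline, Drive VFD lost, Hoist motor stuck, North safety relay degraded, Reserve encoder lost, South door operator fails, Standby main contactor 2 fails}; {#1 door interlock fails, Drive VFD lost, Hoist motor stuck, Leveling sensor lost, North safety relay degraded, Redundant brake coil degraded, Reserve encoder lost}; {#1 door interlock fails, Backup governor switch failed, Drive VFD lost, Hoist motor stuck, Leveling sensor lost, North safety relay degraded, Reserve encoder lost}; {#1 door interlock fails, #1 door operator 2 offline, Aft drive VFD 2 malfunctions, Aft leveling sensor 2 offline, Drive VFD lost, Hoist motor stuck, Leveling sensor lost, North safety relay degraded, Reserve encoder lost, Standby main contactor 2 fails}; {Door interlock 2 is down}.

10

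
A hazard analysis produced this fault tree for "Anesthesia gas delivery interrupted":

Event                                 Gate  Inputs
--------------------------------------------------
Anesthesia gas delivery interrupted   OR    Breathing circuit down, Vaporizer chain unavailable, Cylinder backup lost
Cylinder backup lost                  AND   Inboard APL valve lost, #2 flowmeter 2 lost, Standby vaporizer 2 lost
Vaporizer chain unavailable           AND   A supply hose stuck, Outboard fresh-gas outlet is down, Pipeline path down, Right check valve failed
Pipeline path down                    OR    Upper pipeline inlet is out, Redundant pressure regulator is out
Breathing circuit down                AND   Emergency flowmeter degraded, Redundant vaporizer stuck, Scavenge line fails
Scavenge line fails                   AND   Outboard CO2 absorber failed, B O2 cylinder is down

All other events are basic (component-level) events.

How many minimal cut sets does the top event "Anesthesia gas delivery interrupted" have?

4

Scavenge line fails [AND]: one cut set from each child combined → 1 × 1 = 1 cut set(s).
Breathing circuit down [AND]: one cut set from each child combined → 1 × 1 × 1 = 1 cut set(s).
Pipeline path down [OR]: union of children's cut sets → 2 cut set(s).
Vaporizer chain unavailable [AND]: one cut set from each child combined → 1 × 1 × 2 × 1 = 2 cut set(s).
Cylinder backup lost [AND]: one cut set from each child combined → 1 × 1 × 1 = 1 cut set(s).
Anesthesia gas delivery interrupted [OR]: union of children's cut sets → 4 cut set(s).
Minimal cut sets: {B O2 cylinder is down, Emergency flowmeter degraded, Outboard CO2 absorber failed, Redundant vaporizer stuck}; {A supply hose stuck, Outboard fresh-gas outlet is down, Right check valve failed, Upper pipeline inlet is out}; {A supply hose stuck, Outboard fresh-gas outlet is down, Redundant pressure regulator is out, Right check valve failed}; {#2 flowmeter 2 lost, Inboard APL valve lost, Standby vaporizer 2 lost}.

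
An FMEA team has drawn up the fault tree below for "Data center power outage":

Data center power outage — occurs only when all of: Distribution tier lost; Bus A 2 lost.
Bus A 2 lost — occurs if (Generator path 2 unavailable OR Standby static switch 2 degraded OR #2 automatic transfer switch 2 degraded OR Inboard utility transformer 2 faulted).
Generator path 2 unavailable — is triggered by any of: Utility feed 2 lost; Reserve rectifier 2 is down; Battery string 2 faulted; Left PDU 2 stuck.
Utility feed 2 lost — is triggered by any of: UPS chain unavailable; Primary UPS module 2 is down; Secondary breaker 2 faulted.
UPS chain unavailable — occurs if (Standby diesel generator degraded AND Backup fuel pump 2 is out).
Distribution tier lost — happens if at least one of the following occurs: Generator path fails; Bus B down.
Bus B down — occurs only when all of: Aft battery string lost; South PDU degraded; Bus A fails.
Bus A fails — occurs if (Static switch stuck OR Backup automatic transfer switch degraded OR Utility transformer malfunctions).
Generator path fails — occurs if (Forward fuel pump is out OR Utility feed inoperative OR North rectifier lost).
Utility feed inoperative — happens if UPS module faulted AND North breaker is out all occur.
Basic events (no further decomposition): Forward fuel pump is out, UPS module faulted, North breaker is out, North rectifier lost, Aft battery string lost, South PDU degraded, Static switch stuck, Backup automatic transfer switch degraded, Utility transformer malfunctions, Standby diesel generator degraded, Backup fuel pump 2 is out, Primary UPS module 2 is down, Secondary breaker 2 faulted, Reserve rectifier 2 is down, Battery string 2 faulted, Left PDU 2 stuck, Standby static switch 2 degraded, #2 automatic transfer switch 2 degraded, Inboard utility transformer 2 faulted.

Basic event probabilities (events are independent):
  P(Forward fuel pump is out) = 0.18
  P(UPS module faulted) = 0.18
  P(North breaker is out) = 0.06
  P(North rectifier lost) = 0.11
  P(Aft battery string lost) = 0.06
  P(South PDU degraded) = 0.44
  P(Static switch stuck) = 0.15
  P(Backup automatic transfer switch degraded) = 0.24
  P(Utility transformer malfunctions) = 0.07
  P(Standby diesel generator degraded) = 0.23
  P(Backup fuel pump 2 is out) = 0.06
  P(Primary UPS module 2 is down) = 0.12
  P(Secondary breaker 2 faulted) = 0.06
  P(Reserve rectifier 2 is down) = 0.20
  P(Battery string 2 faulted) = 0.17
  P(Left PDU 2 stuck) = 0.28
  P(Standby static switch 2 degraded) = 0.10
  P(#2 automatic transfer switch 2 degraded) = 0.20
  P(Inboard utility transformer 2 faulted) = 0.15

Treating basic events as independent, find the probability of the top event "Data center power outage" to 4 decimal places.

P(Utility feed inoperative) [AND] = 0.18 × 0.06 = 0.010800
P(Generator path fails) [OR] = 1 − (1−0.18) × (1−0.010800) × (1−0.11) = 0.278082
P(Bus A fails) [OR] = 1 − (1−0.15) × (1−0.24) × (1−0.07) = 0.399220
P(Bus B down) [AND] = 0.06 × 0.44 × 0.399220 = 0.010539
P(Distribution tier lost) [OR] = 1 − (1−0.278082) × (1−0.010539) = 0.285690
P(UPS chain unavailable) [AND] = 0.23 × 0.06 = 0.013800
P(Utility feed 2 lost) [OR] = 1 − (1−0.013800) × (1−0.12) × (1−0.06) = 0.184215
P(Generator path 2 unavailable) [OR] = 1 − (1−0.184215) × (1−0.20) × (1−0.17) × (1−0.28) = 0.609990
P(Bus A 2 lost) [OR] = 1 − (1−0.609990) × (1−0.10) × (1−0.20) × (1−0.15) = 0.761314
P(Data center power outage) [AND] = 0.285690 × 0.761314 = 0.217500
Rounded to 4 decimal places: P(Data center power outage) ≈ 0.2175.

0.2175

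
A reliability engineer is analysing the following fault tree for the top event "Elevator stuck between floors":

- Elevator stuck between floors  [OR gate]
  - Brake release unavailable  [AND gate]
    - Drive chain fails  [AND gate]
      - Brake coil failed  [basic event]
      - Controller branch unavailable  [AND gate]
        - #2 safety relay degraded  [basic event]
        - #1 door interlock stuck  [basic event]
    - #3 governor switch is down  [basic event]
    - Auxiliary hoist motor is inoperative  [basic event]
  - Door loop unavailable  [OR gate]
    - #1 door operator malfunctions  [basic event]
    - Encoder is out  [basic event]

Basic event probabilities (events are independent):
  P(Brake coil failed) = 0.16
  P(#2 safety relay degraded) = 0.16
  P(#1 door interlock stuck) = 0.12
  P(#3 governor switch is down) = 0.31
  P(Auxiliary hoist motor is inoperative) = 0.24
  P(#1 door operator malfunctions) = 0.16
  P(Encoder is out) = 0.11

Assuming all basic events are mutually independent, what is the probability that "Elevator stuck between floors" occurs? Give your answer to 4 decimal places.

0.2526

P(Controller branch unavailable) [AND] = 0.16 × 0.12 = 0.019200
P(Drive chain fails) [AND] = 0.16 × 0.019200 = 0.003072
P(Brake release unavailable) [AND] = 0.003072 × 0.31 × 0.24 = 0.000229
P(Door loop unavailable) [OR] = 1 − (1−0.16) × (1−0.11) = 0.252400
P(Elevator stuck between floors) [OR] = 1 − (1−0.000229) × (1−0.252400) = 0.252571
Rounded to 4 decimal places: P(Elevator stuck between floors) ≈ 0.2526.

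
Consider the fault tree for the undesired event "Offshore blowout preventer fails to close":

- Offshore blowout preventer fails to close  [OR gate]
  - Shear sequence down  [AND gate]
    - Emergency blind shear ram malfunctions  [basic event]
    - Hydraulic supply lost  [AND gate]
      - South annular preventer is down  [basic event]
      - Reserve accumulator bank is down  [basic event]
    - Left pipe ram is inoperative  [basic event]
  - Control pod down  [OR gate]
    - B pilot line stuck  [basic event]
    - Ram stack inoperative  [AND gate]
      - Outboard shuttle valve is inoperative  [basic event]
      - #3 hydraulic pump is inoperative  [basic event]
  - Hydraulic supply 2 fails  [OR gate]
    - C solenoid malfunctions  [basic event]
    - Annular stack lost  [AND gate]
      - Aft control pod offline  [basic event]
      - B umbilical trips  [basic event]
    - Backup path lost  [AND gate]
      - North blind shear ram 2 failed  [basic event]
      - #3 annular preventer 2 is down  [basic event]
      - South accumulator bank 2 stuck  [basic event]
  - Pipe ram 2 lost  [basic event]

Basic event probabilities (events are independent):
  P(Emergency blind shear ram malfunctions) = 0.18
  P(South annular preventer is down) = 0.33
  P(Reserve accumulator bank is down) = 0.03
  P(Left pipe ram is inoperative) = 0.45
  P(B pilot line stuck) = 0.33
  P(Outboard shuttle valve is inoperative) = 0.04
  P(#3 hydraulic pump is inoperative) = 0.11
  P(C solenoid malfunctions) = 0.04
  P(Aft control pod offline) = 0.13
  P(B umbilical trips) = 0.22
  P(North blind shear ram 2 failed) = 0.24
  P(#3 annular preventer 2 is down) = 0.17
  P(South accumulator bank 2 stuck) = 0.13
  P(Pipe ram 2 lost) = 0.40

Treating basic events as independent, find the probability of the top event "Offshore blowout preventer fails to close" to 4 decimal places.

0.6290

P(Hydraulic supply lost) [AND] = 0.33 × 0.03 = 0.009900
P(Shear sequence down) [AND] = 0.18 × 0.009900 × 0.45 = 0.000802
P(Ram stack inoperative) [AND] = 0.04 × 0.11 = 0.004400
P(Control pod down) [OR] = 1 − (1−0.33) × (1−0.004400) = 0.332948
P(Annular stack lost) [AND] = 0.13 × 0.22 = 0.028600
P(Backup path lost) [AND] = 0.24 × 0.17 × 0.13 = 0.005304
P(Hydraulic supply 2 fails) [OR] = 1 − (1−0.04) × (1−0.028600) × (1−0.005304) = 0.072402
P(Offshore blowout preventer fails to close) [OR] = 1 − (1−0.000802) × (1−0.332948) × (1−0.072402) × (1−0.40) = 0.629044
Rounded to 4 decimal places: P(Offshore blowout preventer fails to close) ≈ 0.6290.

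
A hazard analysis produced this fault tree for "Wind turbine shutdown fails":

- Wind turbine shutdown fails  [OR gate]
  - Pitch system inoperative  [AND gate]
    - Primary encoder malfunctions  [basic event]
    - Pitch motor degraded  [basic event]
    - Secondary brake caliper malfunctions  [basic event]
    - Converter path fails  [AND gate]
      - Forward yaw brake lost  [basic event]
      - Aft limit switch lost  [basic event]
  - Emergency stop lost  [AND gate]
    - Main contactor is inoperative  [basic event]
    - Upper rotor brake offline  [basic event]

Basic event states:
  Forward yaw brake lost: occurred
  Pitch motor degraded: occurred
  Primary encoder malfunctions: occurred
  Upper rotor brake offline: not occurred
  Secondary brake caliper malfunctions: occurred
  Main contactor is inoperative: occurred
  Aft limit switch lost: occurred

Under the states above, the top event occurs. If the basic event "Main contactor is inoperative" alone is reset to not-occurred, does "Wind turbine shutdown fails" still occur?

Counterfactual: set "Main contactor is inoperative" to not occurred.
Converter path fails [AND]: Forward yaw brake lost=occurs, Aft limit switch lost=occurs → all inputs occur → occurs.
Pitch system inoperative [AND]: Primary encoder malfunctions=occurs, Pitch motor degraded=occurs, Secondary brake caliper malfunctions=occurs, Converter path fails=occurs → all inputs occur → occurs.
Emergency stop lost [AND]: Main contactor is inoperative=not, Upper rotor brake offline=not → not all inputs occur → does not occur.
Wind turbine shutdown fails [OR]: Pitch system inoperative=occurs, Emergency stop lost=not → at least one input occurs → occurs.

Yes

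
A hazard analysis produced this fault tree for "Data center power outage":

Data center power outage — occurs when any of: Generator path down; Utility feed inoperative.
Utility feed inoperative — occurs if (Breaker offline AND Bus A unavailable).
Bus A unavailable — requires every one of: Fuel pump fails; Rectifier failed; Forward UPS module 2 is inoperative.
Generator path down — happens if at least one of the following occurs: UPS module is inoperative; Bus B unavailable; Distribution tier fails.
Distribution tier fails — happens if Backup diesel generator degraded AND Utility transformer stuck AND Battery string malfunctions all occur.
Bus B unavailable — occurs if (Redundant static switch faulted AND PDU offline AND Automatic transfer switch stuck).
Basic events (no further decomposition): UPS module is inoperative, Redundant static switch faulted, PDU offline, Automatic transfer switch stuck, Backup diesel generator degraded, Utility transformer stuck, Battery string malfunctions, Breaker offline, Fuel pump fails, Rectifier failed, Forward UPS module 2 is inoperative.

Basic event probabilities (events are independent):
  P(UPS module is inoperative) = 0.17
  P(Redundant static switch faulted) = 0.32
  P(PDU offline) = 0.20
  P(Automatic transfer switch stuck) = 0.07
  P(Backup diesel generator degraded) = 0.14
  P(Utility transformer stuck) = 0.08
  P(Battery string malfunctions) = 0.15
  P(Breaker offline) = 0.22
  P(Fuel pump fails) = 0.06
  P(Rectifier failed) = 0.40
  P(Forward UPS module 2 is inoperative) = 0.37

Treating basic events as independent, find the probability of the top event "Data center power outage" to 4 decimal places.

P(Bus B unavailable) [AND] = 0.32 × 0.20 × 0.07 = 0.004480
P(Distribution tier fails) [AND] = 0.14 × 0.08 × 0.15 = 0.001680
P(Generator path down) [OR] = 1 − (1−0.17) × (1−0.004480) × (1−0.001680) = 0.175107
P(Bus A unavailable) [AND] = 0.06 × 0.40 × 0.37 = 0.008880
P(Utility feed inoperative) [AND] = 0.22 × 0.008880 = 0.001954
P(Data center power outage) [OR] = 1 − (1−0.175107) × (1−0.001954) = 0.176719
Rounded to 4 decimal places: P(Data center power outage) ≈ 0.1767.

0.1767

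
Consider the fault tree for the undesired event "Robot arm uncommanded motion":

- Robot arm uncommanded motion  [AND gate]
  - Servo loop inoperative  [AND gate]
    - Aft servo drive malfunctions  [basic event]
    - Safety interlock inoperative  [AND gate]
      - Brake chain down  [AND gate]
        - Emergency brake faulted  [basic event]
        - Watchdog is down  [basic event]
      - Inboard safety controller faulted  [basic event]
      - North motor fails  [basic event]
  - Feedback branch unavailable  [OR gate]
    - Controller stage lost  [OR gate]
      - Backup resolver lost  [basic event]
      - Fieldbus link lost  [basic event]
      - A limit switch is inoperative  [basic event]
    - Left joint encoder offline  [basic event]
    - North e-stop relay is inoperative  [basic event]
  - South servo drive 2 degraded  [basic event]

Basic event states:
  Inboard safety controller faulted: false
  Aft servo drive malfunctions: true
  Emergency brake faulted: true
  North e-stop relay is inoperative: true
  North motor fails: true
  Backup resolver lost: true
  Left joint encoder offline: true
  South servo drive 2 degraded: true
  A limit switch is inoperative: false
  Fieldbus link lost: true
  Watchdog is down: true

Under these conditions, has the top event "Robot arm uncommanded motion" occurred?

No

Brake chain down [AND]: Emergency brake faulted=occurs, Watchdog is down=occurs → all inputs occur → occurs.
Safety interlock inoperative [AND]: Brake chain down=occurs, Inboard safety controller faulted=not, North motor fails=occurs → not all inputs occur → does not occur.
Servo loop inoperative [AND]: Aft servo drive malfunctions=occurs, Safety interlock inoperative=not → not all inputs occur → does not occur.
Controller stage lost [OR]: Backup resolver lost=occurs, Fieldbus link lost=occurs, A limit switch is inoperative=not → at least one input occurs → occurs.
Feedback branch unavailable [OR]: Controller stage lost=occurs, Left joint encoder offline=occurs, North e-stop relay is inoperative=occurs → at least one input occurs → occurs.
Robot arm uncommanded motion [AND]: Servo loop inoperative=not, Feedback branch unavailable=occurs, South servo drive 2 degraded=occurs → not all inputs occur → does not occur.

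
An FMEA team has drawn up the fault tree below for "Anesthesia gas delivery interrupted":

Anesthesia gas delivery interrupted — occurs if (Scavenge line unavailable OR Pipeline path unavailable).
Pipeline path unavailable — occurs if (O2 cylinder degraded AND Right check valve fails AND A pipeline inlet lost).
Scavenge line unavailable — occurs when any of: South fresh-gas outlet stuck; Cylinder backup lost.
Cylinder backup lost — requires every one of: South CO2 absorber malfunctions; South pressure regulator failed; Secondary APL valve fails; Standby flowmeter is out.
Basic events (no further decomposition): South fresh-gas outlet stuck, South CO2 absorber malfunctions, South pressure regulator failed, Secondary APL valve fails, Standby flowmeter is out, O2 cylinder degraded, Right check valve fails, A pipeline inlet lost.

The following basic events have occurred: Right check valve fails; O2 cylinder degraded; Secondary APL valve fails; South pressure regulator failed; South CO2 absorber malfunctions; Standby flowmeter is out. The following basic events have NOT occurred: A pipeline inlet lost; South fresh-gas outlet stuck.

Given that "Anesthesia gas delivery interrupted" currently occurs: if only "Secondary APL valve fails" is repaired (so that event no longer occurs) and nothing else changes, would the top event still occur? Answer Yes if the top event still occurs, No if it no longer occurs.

No

Counterfactual: set "Secondary APL valve fails" to not occurred.
Cylinder backup lost [AND]: South CO2 absorber malfunctions=occurs, South pressure regulator failed=occurs, Secondary APL valve fails=not, Standby flowmeter is out=occurs → not all inputs occur → does not occur.
Scavenge line unavailable [OR]: South fresh-gas outlet stuck=not, Cylinder backup lost=not → no input occurs → does not occur.
Pipeline path unavailable [AND]: O2 cylinder degraded=occurs, Right check valve fails=occurs, A pipeline inlet lost=not → not all inputs occur → does not occur.
Anesthesia gas delivery interrupted [OR]: Scavenge line unavailable=not, Pipeline path unavailable=not → no input occurs → does not occur.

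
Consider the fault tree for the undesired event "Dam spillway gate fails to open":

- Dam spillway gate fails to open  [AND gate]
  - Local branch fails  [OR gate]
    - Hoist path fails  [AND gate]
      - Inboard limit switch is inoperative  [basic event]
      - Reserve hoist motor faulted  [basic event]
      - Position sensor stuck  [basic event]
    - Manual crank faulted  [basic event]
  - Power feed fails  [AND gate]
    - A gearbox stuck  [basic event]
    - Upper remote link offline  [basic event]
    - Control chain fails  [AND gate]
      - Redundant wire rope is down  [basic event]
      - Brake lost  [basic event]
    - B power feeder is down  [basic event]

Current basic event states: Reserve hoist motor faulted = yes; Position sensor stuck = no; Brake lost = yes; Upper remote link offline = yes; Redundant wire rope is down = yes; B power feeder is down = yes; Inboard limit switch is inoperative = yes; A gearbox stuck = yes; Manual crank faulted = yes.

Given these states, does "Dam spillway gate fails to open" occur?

Hoist path fails [AND]: Inboard limit switch is inoperative=occurs, Reserve hoist motor faulted=occurs, Position sensor stuck=not → not all inputs occur → does not occur.
Local branch fails [OR]: Hoist path fails=not, Manual crank faulted=occurs → at least one input occurs → occurs.
Control chain fails [AND]: Redundant wire rope is down=occurs, Brake lost=occurs → all inputs occur → occurs.
Power feed fails [AND]: A gearbox stuck=occurs, Upper remote link offline=occurs, Control chain fails=occurs, B power feeder is down=occurs → all inputs occur → occurs.
Dam spillway gate fails to open [AND]: Local branch fails=occurs, Power feed fails=occurs → all inputs occur → occurs.

Yes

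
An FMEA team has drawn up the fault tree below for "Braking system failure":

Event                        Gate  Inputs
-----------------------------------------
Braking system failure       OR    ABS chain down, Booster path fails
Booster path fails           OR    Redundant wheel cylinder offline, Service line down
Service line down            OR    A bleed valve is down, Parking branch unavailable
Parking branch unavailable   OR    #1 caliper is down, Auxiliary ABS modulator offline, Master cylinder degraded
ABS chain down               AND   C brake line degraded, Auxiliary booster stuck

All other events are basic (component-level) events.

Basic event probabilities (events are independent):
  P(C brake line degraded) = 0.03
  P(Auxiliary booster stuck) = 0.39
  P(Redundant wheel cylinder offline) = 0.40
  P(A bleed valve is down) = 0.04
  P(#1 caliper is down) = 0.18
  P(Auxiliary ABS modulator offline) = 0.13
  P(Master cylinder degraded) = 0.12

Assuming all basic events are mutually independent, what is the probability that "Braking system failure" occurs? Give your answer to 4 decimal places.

P(ABS chain down) [AND] = 0.03 × 0.39 = 0.011700
P(Parking branch unavailable) [OR] = 1 − (1−0.18) × (1−0.13) × (1−0.12) = 0.372208
P(Service line down) [OR] = 1 − (1−0.04) × (1−0.372208) = 0.397320
P(Booster path fails) [OR] = 1 − (1−0.40) × (1−0.397320) = 0.638392
P(Braking system failure) [OR] = 1 − (1−0.011700) × (1−0.638392) = 0.642623
Rounded to 4 decimal places: P(Braking system failure) ≈ 0.6426.

0.6426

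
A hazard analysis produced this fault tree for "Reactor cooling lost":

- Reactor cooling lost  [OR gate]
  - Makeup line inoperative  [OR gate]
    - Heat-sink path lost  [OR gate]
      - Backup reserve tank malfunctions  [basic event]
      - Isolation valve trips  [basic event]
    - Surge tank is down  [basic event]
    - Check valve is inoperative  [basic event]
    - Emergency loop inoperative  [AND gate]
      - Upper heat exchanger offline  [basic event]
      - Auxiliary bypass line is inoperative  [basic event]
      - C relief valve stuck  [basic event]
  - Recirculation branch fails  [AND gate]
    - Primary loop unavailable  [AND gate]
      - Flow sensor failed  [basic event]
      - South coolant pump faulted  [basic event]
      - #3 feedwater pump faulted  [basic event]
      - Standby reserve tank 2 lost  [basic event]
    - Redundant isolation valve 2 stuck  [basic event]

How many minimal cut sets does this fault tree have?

Heat-sink path lost [OR]: union of children's cut sets → 2 cut set(s).
Emergency loop inoperative [AND]: one cut set from each child combined → 1 × 1 × 1 = 1 cut set(s).
Makeup line inoperative [OR]: union of children's cut sets → 5 cut set(s).
Primary loop unavailable [AND]: one cut set from each child combined → 1 × 1 × 1 × 1 = 1 cut set(s).
Recirculation branch fails [AND]: one cut set from each child combined → 1 × 1 = 1 cut set(s).
Reactor cooling lost [OR]: union of children's cut sets → 6 cut set(s).
Minimal cut sets: {Backup reserve tank malfunctions}; {Isolation valve trips}; {Surge tank is down}; {Check valve is inoperative}; {Auxiliary bypass line is inoperative, C relief valve stuck, Upper heat exchanger offline}; {#3 feedwater pump faulted, Flow sensor failed, Redundant isolation valve 2 stuck, South coolant pump faulted, Standby reserve tank 2 lost}.

6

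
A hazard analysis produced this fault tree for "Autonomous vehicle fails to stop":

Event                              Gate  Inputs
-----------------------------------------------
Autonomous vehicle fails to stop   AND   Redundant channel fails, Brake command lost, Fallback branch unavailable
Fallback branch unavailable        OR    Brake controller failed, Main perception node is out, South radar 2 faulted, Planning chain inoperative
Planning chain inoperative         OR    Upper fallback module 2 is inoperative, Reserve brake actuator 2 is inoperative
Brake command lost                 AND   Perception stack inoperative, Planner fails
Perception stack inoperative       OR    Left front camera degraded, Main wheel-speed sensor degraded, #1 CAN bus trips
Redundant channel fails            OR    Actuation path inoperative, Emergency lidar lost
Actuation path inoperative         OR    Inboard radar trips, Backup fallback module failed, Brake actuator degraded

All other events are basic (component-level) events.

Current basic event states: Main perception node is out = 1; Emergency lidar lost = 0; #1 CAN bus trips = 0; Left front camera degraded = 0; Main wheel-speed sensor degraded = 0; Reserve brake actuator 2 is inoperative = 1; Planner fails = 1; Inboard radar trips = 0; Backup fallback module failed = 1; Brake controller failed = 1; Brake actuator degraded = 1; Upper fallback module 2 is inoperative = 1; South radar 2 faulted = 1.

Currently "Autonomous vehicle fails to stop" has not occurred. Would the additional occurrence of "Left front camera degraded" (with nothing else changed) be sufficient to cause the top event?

Yes

Counterfactual: set "Left front camera degraded" to occurred.
Actuation path inoperative [OR]: Inboard radar trips=not, Backup fallback module failed=occurs, Brake actuator degraded=occurs → at least one input occurs → occurs.
Redundant channel fails [OR]: Actuation path inoperative=occurs, Emergency lidar lost=not → at least one input occurs → occurs.
Perception stack inoperative [OR]: Left front camera degraded=occurs, Main wheel-speed sensor degraded=not, #1 CAN bus trips=not → at least one input occurs → occurs.
Brake command lost [AND]: Perception stack inoperative=occurs, Planner fails=occurs → all inputs occur → occurs.
Planning chain inoperative [OR]: Upper fallback module 2 is inoperative=occurs, Reserve brake actuator 2 is inoperative=occurs → at least one input occurs → occurs.
Fallback branch unavailable [OR]: Brake controller failed=occurs, Main perception node is out=occurs, South radar 2 faulted=occurs, Planning chain inoperative=occurs → at least one input occurs → occurs.
Autonomous vehicle fails to stop [AND]: Redundant channel fails=occurs, Brake command lost=occurs, Fallback branch unavailable=occurs → all inputs occur → occurs.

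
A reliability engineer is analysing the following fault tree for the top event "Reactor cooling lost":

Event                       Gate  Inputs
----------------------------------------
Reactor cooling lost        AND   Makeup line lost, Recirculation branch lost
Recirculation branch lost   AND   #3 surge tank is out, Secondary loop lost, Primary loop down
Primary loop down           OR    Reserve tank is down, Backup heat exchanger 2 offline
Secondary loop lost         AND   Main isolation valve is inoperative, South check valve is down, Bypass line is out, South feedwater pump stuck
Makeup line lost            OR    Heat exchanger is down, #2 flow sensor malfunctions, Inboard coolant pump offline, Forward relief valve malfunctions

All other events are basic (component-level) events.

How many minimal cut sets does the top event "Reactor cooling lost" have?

Makeup line lost [OR]: union of children's cut sets → 4 cut set(s).
Secondary loop lost [AND]: one cut set from each child combined → 1 × 1 × 1 × 1 = 1 cut set(s).
Primary loop down [OR]: union of children's cut sets → 2 cut set(s).
Recirculation branch lost [AND]: one cut set from each child combined → 1 × 1 × 2 = 2 cut set(s).
Reactor cooling lost [AND]: one cut set from each child combined → 4 × 2 = 8 cut set(s).
Minimal cut sets: {#3 surge tank is out, Bypass line is out, Heat exchanger is down, Main isolation valve is inoperative, Reserve tank is down, South check valve is down, South feedwater pump stuck}; {#3 surge tank is out, Backup heat exchanger 2 offline, Bypass line is out, Heat exchanger is down, Main isolation valve is inoperative, South check valve is down, South feedwater pump stuck}; {#2 flow sensor malfunctions, #3 surge tank is out, Bypass line is out, Main isolation valve is inoperative, Reserve tank is down, South check valve is down, South feedwater pump stuck}; {#2 flow sensor malfunctions, #3 surge tank is out, Backup heat exchanger 2 offline, Bypass line is out, Main isolation valve is inoperative, South check valve is down, South feedwater pump stuck}; {#3 surge tank is out, Bypass line is out, Inboard coolant pump offline, Main isolation valve is inoperative, Reserve tank is down, South check valve is down, South feedwater pump stuck}; {#3 surge tank is out, Backup heat exchanger 2 offline, Bypass line is out, Inboard coolant pump offline, Main isolation valve is inoperative, South check valve is down, South feedwater pump stuck}; {#3 surge tank is out, Bypass line is out, Forward relief valve malfunctions, Main isolation valve is inoperative, Reserve tank is down, South check valve is down, South feedwater pump stuck}; {#3 surge tank is out, Backup heat exchanger 2 offline, Bypass line is out, Forward relief valve malfunctions, Main isolation valve is inoperative, South check valve is down, South feedwater pump stuck}.

8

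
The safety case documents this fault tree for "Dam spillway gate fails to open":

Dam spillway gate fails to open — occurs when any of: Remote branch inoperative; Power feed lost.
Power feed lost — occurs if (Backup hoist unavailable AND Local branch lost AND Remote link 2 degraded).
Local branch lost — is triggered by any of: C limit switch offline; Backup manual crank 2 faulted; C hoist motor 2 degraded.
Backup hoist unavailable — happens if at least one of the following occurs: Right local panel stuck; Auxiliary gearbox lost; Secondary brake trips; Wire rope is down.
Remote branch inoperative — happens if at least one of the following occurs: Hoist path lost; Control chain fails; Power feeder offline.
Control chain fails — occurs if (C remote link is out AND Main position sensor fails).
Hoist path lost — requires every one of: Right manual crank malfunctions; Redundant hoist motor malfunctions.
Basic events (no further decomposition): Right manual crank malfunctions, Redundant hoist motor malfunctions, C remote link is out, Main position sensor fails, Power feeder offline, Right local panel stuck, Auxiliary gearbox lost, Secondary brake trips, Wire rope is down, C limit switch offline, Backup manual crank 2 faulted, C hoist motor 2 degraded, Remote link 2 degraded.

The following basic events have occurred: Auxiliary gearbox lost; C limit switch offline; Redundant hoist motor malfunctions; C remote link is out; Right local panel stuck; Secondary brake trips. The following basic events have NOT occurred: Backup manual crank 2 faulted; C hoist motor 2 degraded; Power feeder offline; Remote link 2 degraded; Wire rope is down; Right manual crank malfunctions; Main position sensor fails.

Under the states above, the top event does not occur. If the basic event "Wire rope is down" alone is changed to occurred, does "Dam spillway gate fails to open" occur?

Counterfactual: set "Wire rope is down" to occurred.
Hoist path lost [AND]: Right manual crank malfunctions=not, Redundant hoist motor malfunctions=occurs → not all inputs occur → does not occur.
Control chain fails [AND]: C remote link is out=occurs, Main position sensor fails=not → not all inputs occur → does not occur.
Remote branch inoperative [OR]: Hoist path lost=not, Control chain fails=not, Power feeder offline=not → no input occurs → does not occur.
Backup hoist unavailable [OR]: Right local panel stuck=occurs, Auxiliary gearbox lost=occurs, Secondary brake trips=occurs, Wire rope is down=occurs → at least one input occurs → occurs.
Local branch lost [OR]: C limit switch offline=occurs, Backup manual crank 2 faulted=not, C hoist motor 2 degraded=not → at least one input occurs → occurs.
Power feed lost [AND]: Backup hoist unavailable=occurs, Local branch lost=occurs, Remote link 2 degraded=not → not all inputs occur → does not occur.
Dam spillway gate fails to open [OR]: Remote branch inoperative=not, Power feed lost=not → no input occurs → does not occur.

No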